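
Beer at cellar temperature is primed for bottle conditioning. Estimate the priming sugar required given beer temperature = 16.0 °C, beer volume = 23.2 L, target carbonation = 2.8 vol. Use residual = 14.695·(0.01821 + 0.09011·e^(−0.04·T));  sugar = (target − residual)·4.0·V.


residual = 14.695·(0.01821 + 0.09011·e^(−0.04·16.0)) = 0.9658
sugar = (2.8 − 0.9658)·4.0·23.2

170.2120 g


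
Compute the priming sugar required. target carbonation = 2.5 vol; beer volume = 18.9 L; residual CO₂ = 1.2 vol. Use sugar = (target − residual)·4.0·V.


sugar = (2.5 − 1.2)·4.0·18.9

98.2800 g


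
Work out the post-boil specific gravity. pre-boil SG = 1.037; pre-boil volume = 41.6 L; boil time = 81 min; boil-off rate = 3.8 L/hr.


V_post = V_pre − rate·(t/60);  SG_post = 1 + (SG_pre−1)·V_pre/V_post
V_post = 41.6 − 3.8·(81/60) = 36.4700
SG_post = 1 + (1.037 − 1)·41.6/36.4700

1.0422


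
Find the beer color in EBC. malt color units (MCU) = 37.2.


SRM = 1.4922·MCU^0.6859;  EBC = SRM·1.97
SRM = 1.4922·37.2^0.6859 = 17.8264
EBC = 17.8264·1.97

35.1179 EBC


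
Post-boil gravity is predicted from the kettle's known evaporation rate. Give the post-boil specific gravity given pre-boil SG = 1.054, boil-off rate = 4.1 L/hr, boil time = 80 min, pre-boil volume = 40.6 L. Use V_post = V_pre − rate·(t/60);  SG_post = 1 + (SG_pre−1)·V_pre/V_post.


V_post = 40.6 − 4.1·(80/60) = 35.1333
SG_post = 1 + (1.054 − 1)·40.6/35.1333

1.0624


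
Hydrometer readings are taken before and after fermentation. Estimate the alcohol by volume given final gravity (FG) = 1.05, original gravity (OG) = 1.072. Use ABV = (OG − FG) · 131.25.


ABV = (1.072 − 1.05) · 131.25

2.8875 % ABV


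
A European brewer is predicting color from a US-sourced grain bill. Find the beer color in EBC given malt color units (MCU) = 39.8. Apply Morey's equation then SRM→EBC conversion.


SRM = 1.4922·MCU^0.6859;  EBC = SRM·1.97
SRM = 1.4922·39.8^0.6859 = 18.6718
EBC = 18.6718·1.97

36.7835 EBC


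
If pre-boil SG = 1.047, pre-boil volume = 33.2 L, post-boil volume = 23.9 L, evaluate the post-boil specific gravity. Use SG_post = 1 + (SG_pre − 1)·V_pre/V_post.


pts_pre = (1.047 − 1)·1000 = 47.0000
pts_post = 47.0000·33.2/23.9 = 65.2887
SG_post = 1 + 65.2887/1000

1.0653


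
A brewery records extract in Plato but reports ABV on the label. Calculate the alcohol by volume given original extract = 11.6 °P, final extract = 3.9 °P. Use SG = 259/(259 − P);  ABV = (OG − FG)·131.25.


OG = 259/(259 − 11.6) = 1.0469
FG = 259/(259 − 3.9) = 1.0153
ABV = (1.0469 − 1.0153)·131.25

4.1474 % ABV


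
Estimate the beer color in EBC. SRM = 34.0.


EBC = SRM · 1.97
EBC = 34.0 · 1.97

66.9800 EBC


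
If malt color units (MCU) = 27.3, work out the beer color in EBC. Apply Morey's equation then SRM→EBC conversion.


SRM = 1.4922·MCU^0.6859;  EBC = SRM·1.97
SRM = 1.4922·27.3^0.6859 = 14.4175
EBC = 14.4175·1.97

28.4025 EBC


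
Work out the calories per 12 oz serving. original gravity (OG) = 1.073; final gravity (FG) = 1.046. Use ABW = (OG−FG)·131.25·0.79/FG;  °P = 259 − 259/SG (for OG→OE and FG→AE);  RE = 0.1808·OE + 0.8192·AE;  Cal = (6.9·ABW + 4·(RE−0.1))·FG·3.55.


ABW = (1.073 − 1.046)·131.25·0.79/1.046 = 2.6764
OE = 259 − 259/1.073 = 17.6207 °P
AE = 259 − 259/1.046 = 11.3901 °P
RE = 0.1808·17.6207 + 0.8192·11.3901 = 12.5166 °P
Cal = (6.9·2.6764 + 4·(12.5166−0.1))·1.046·3.55

253.0009 kcal


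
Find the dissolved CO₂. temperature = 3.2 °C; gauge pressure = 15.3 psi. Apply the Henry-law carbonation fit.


vols = (P + 14.695)·(0.01821 + 0.09011·e^(−0.04·T))
vols = (15.3 + 14.695)·(0.01821 + 0.09011·e^(−0.04·3.2))

2.9243 volumes


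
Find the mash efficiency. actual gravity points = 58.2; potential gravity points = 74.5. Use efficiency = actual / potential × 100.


efficiency = 58.2 / 74.5 × 100

78.1208 %


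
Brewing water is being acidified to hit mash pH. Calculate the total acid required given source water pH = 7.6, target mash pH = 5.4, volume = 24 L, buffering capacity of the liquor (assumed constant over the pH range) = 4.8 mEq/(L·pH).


acid = buffering capacity · (pH_source − pH_target) · V
acid = 4.8 · (7.6 − 5.4) · 24

253.4400 mEq


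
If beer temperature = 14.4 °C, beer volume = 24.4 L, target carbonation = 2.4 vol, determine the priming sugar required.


residual = 14.695·(0.01821 + 0.09011·e^(−0.04·T));  sugar = (target − residual)·4.0·V
residual = 14.695·(0.01821 + 0.09011·e^(−0.04·14.4)) = 1.0120
sugar = (2.4 − 1.0120)·4.0·24.4

135.4721 g


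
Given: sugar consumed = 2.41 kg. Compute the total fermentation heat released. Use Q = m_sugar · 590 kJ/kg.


Q = 2.41 · 590

1421.9000 kJ


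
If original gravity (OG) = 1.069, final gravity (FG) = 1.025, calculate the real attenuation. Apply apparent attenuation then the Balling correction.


AA = (OG−FG)/(OG−1)·100;  RA = AA·0.8192
AA = (1.069 − 1.025)/(1.069 − 1)·100 = 63.7681
RA = 63.7681·0.8192

52.2388 %


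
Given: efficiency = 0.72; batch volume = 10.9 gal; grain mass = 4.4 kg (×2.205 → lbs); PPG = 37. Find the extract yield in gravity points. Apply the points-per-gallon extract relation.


points = lbs × PPG × eff / vol
lbs = 4.4 × 2.205 = 9.7020
points = 9.7020 × 37 × 0.72 / 10.9

23.7120 points


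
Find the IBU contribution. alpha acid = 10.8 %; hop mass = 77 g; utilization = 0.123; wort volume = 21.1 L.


IBU = (α/100)·mass·U·1000 / V
IBU = (10.8/100)·77·0.123·1000 / 21.1

48.4772 IBU


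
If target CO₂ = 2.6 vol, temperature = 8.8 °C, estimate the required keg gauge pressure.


psi = vols/(0.01821 + 0.09011·e^(−0.04·T)) − 14.695
psi = 2.6/(0.01821 + 0.09011·e^(−0.04·8.8)) − 14.695

17.1746 psi


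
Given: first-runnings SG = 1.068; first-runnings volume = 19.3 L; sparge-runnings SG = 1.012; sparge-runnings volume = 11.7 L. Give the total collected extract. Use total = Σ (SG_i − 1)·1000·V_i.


first = (1.068 − 1)·1000·19.3 = 1312.4000
sparge = (1.012 − 1)·1000·11.7 = 140.4000
total = 1312.4000 + 140.4000

1452.8000 gravity·L


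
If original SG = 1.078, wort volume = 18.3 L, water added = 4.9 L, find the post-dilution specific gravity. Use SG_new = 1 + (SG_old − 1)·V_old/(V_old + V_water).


pts = (1.078 − 1)·1000·18.3/(18.3 + 4.9) = 61.5259
SG_new = 1 + 61.5259/1000

1.0615


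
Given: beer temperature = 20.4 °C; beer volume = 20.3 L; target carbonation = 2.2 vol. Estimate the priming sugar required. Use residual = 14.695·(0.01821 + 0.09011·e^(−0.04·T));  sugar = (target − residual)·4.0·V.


residual = 14.695·(0.01821 + 0.09011·e^(−0.04·20.4)) = 0.8531
sugar = (2.2 − 0.8531)·4.0·20.3

109.3652 g


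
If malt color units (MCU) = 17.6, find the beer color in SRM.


SRM = 1.4922 · MCU^0.6859
SRM = 1.4922 · 17.6^0.6859

10.6690 SRM


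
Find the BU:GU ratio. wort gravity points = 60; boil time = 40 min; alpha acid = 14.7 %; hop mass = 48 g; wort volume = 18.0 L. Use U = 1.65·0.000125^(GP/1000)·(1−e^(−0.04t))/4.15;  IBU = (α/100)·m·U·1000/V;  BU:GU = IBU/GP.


U = 1.65·0.000125^(60/1000)·(1−e^(−0.04·40))/4.15 = 0.1851
IBU = (14.7/100)·48·0.1851·1000/18.0 = 72.5430
BU:GU = 72.5430/60

1.2091


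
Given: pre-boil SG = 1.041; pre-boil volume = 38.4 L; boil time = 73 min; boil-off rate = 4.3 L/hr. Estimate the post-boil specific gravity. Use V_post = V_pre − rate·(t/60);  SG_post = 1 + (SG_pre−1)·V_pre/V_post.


V_post = 38.4 − 4.3·(73/60) = 33.1683
SG_post = 1 + (1.041 − 1)·38.4/33.1683

1.0475


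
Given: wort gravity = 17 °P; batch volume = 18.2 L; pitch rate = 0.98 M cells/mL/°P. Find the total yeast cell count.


cells (billions) = rate · V_L · °P
cells = 0.98 · 18.2 · 17

303.2120 billion cells


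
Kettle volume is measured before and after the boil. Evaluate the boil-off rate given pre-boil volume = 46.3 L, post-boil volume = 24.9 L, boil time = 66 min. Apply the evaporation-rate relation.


rate = (V_pre − V_post) / (t_min/60)
rate = (46.3 − 24.9) / (66/60)

19.4545 L/hr


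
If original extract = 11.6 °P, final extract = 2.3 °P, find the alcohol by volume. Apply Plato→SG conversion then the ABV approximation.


SG = 259/(259 − P);  ABV = (OG − FG)·131.25
OG = 259/(259 − 11.6) = 1.0469
FG = 259/(259 − 2.3) = 1.0090
ABV = (1.0469 − 1.0090)·131.25

4.9780 % ABV


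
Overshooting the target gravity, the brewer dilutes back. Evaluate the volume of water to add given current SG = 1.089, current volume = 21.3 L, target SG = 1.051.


V_water = V·((SG_curr − 1)/(SG_target − 1) − 1)
V_water = 21.3·((1.089 − 1)/(1.051 − 1) − 1)

15.8706 L


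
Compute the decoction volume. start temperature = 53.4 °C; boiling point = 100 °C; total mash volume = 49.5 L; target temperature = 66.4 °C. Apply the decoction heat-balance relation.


V_dec = V_total·(T_target − T_start)/(T_boil − T_start)
V_dec = 49.5·(66.4 − 53.4)/(100 − 53.4)

13.8090 L


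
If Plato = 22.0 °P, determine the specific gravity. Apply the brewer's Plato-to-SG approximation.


SG = 259/(259 − P)
SG = 259/(259 − 22.0)

1.0928


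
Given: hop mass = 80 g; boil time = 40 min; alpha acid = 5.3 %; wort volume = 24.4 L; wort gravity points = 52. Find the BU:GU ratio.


U = 1.65·0.000125^(GP/1000)·(1−e^(−0.04t))/4.15;  IBU = (α/100)·m·U·1000/V;  BU:GU = IBU/GP
U = 1.65·0.000125^(52/1000)·(1−e^(−0.04·40))/4.15 = 0.1989
IBU = (5.3/100)·80·0.1989·1000/24.4 = 34.5550
BU:GU = 34.5550/52

0.6645


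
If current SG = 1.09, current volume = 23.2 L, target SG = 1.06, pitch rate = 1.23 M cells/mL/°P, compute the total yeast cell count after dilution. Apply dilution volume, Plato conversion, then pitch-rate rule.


V_w = V·((SG_c−1)/(SG_t−1)−1);  °P = 259 − 259/SG_t;  cells = rate·(V+V_w)·°P
V_w = 23.2·((1.09−1)/(1.06−1)−1) = 11.6000
V_final = 23.2 + 11.6000 = 34.8000
°P = 259 − 259/1.06 = 14.6604
cells = 1.23·34.8000·14.6604

627.5228 billion cells


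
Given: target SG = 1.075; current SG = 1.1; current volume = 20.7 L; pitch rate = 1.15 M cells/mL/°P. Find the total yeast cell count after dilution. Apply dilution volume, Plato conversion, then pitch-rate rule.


V_w = V·((SG_c−1)/(SG_t−1)−1);  °P = 259 − 259/SG_t;  cells = rate·(V+V_w)·°P
V_w = 20.7·((1.1−1)/(1.075−1)−1) = 6.9000
V_final = 20.7 + 6.9000 = 27.6000
°P = 259 − 259/1.075 = 18.0698
cells = 1.15·27.6000·18.0698

573.5344 billion cells


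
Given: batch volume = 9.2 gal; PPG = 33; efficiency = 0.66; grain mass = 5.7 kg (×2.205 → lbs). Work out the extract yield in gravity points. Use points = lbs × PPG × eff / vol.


lbs = 5.7 × 2.205 = 12.5685
points = 12.5685 × 33 × 0.66 / 9.2

29.7546 points


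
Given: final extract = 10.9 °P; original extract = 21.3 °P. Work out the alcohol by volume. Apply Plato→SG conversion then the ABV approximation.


SG = 259/(259 − P);  ABV = (OG − FG)·131.25
OG = 259/(259 − 21.3) = 1.0896
FG = 259/(259 − 10.9) = 1.0439
ABV = (1.0896 − 1.0439)·131.25

5.9948 % ABV


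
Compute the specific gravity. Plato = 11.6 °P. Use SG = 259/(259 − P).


SG = 259/(259 − 11.6)

1.0469


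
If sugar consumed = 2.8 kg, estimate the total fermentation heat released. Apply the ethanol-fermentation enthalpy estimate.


Q = m_sugar · 590 kJ/kg
Q = 2.8 · 590

1652.0000 kJ


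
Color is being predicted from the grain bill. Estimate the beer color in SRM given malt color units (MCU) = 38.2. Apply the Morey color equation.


SRM = 1.4922 · MCU^0.6859
SRM = 1.4922 · 38.2^0.6859

18.1537 SRM


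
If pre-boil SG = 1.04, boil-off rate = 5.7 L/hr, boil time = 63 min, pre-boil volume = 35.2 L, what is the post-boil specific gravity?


V_post = V_pre − rate·(t/60);  SG_post = 1 + (SG_pre−1)·V_pre/V_post
V_post = 35.2 − 5.7·(63/60) = 29.2150
SG_post = 1 + (1.04 − 1)·35.2/29.2150

1.0482


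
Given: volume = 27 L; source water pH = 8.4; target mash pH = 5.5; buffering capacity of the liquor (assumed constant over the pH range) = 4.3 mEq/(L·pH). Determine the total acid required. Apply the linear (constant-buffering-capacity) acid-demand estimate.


acid = buffering capacity · (pH_source − pH_target) · V
acid = 4.3 · (8.4 − 5.5) · 27

336.6900 mEq


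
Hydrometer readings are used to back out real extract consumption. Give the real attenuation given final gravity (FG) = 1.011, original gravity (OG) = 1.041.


AA = (OG−FG)/(OG−1)·100;  RA = AA·0.8192
AA = (1.041 − 1.011)/(1.041 − 1)·100 = 73.1707
RA = 73.1707·0.8192

59.9415 %


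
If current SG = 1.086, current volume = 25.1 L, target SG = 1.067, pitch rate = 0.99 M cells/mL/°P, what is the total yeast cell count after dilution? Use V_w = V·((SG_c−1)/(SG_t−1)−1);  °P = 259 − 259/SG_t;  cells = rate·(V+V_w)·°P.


V_w = 25.1·((1.086−1)/(1.067−1)−1) = 7.1179
V_final = 25.1 + 7.1179 = 32.2179
°P = 259 − 259/1.067 = 16.2634
cells = 0.99·32.2179·16.2634

518.7316 billion cells


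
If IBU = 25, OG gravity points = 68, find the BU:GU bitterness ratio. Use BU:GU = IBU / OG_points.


BU:GU = 25 / 68

0.3676


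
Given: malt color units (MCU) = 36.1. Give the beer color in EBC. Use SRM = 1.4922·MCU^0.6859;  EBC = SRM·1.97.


SRM = 1.4922·36.1^0.6859 = 17.4631
EBC = 17.4631·1.97

34.4023 EBC


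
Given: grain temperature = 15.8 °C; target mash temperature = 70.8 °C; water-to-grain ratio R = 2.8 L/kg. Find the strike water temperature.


T_strike = (0.41/R)·(T_mash − T_grain) + T_mash
T_strike = (0.41/2.8)·(70.8 − 15.8) + 70.8

78.8536 °C


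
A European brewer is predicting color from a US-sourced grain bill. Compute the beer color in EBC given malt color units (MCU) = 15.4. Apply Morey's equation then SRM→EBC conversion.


SRM = 1.4922·MCU^0.6859;  EBC = SRM·1.97
SRM = 1.4922·15.4^0.6859 = 9.7353
EBC = 9.7353·1.97

19.1785 EBC


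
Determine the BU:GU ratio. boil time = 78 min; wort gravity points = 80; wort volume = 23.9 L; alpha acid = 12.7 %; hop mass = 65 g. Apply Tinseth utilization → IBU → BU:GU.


U = 1.65·0.000125^(GP/1000)·(1−e^(−0.04t))/4.15;  IBU = (α/100)·m·U·1000/V;  BU:GU = IBU/GP
U = 1.65·0.000125^(80/1000)·(1−e^(−0.04·78))/4.15 = 0.1852
IBU = (12.7/100)·65·0.1852·1000/23.9 = 63.9579
BU:GU = 63.9579/80

0.7995


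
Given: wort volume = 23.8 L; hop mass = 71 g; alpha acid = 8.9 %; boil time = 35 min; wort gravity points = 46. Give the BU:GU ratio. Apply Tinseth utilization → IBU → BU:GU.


U = 1.65·0.000125^(GP/1000)·(1−e^(−0.04t))/4.15;  IBU = (α/100)·m·U·1000/V;  BU:GU = IBU/GP
U = 1.65·0.000125^(46/1000)·(1−e^(−0.04·35))/4.15 = 0.1981
IBU = (8.9/100)·71·0.1981·1000/23.8 = 52.6008
BU:GU = 52.6008/46

1.1435


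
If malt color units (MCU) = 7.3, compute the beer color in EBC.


SRM = 1.4922·MCU^0.6859;  EBC = SRM·1.97
SRM = 1.4922·7.3^0.6859 = 5.8342
EBC = 5.8342·1.97

11.4933 EBC


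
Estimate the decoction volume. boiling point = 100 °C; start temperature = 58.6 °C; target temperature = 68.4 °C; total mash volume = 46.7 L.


V_dec = V_total·(T_target − T_start)/(T_boil − T_start)
V_dec = 46.7·(68.4 − 58.6)/(100 − 58.6)

11.0546 L


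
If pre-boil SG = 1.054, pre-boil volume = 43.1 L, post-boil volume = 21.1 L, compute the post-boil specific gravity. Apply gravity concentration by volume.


SG_post = 1 + (SG_pre − 1)·V_pre/V_post
pts_pre = (1.054 − 1)·1000 = 54.0000
pts_post = 54.0000·43.1/21.1 = 110.3033
SG_post = 1 + 110.3033/1000

1.1103


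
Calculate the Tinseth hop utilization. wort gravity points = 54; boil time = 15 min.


U = 1.65·0.000125^(GP/1000) · (1 − e^(−0.04·t))/4.15
bigness = 1.65·0.000125^(54/1000) = 1.0156
boil_factor = (1 − e^(−0.04·15))/4.15 = 0.1087
U = 1.0156 · 0.1087

0.1104


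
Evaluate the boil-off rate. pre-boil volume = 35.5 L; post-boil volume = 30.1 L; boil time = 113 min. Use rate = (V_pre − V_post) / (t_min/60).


rate = (35.5 − 30.1) / (113/60)

2.8673 L/hr


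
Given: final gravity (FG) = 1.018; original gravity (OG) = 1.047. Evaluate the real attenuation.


AA = (OG−FG)/(OG−1)·100;  RA = AA·0.8192
AA = (1.047 − 1.018)/(1.047 − 1)·100 = 61.7021
RA = 61.7021·0.8192

50.5464 %


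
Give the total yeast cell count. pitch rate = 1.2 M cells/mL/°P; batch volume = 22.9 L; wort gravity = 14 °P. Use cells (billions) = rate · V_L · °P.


cells = 1.2 · 22.9 · 14

384.7200 billion cells


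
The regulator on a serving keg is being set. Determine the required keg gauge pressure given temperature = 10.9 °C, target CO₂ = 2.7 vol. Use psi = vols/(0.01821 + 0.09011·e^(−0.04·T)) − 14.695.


psi = 2.7/(0.01821 + 0.09011·e^(−0.04·10.9)) − 14.695

20.6099 psi


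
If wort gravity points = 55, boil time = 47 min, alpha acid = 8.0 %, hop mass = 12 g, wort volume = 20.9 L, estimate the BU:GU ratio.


U = 1.65·0.000125^(GP/1000)·(1−e^(−0.04t))/4.15;  IBU = (α/100)·m·U·1000/V;  BU:GU = IBU/GP
U = 1.65·0.000125^(55/1000)·(1−e^(−0.04·47))/4.15 = 0.2055
IBU = (8.0/100)·12·0.2055·1000/20.9 = 9.4403
BU:GU = 9.4403/55

0.1716


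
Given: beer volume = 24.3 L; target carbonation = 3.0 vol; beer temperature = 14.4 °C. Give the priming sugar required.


residual = 14.695·(0.01821 + 0.09011·e^(−0.04·T));  sugar = (target − residual)·4.0·V
residual = 14.695·(0.01821 + 0.09011·e^(−0.04·14.4)) = 1.0120
sugar = (3.0 − 1.0120)·4.0·24.3

193.2369 g


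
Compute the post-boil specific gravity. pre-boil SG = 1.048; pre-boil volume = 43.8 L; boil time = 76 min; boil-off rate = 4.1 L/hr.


V_post = V_pre − rate·(t/60);  SG_post = 1 + (SG_pre−1)·V_pre/V_post
V_post = 43.8 − 4.1·(76/60) = 38.6067
SG_post = 1 + (1.048 − 1)·43.8/38.6067

1.0545


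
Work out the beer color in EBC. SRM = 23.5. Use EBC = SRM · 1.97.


EBC = 23.5 · 1.97

46.2950 EBC


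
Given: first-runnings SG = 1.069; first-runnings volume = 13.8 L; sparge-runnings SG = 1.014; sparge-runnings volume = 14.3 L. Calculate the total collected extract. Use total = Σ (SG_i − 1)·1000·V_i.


first = (1.069 − 1)·1000·13.8 = 952.2000
sparge = (1.014 − 1)·1000·14.3 = 200.2000
total = 952.2000 + 200.2000

1152.4000 gravity·L


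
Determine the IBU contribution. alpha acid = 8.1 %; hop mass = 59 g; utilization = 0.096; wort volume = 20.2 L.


IBU = (α/100)·mass·U·1000 / V
IBU = (8.1/100)·59·0.096·1000 / 20.2

22.7121 IBU


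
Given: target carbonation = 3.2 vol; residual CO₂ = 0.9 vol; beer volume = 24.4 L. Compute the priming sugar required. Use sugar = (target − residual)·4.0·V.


sugar = (3.2 − 0.9)·4.0·24.4

224.4800 g


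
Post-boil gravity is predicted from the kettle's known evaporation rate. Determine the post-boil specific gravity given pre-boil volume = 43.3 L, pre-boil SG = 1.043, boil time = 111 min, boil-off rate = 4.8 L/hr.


V_post = V_pre − rate·(t/60);  SG_post = 1 + (SG_pre−1)·V_pre/V_post
V_post = 43.3 − 4.8·(111/60) = 34.4200
SG_post = 1 + (1.043 − 1)·43.3/34.4200

1.0541


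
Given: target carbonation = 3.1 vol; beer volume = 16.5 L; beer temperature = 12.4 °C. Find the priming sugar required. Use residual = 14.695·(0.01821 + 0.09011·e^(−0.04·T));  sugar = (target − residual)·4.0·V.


residual = 14.695·(0.01821 + 0.09011·e^(−0.04·12.4)) = 1.0740
sugar = (3.1 − 1.0740)·4.0·16.5

133.7185 g


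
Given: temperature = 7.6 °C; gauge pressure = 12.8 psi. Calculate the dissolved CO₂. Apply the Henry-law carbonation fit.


vols = (P + 14.695)·(0.01821 + 0.09011·e^(−0.04·T))
vols = (12.8 + 14.695)·(0.01821 + 0.09011·e^(−0.04·7.6))

2.3288 volumes


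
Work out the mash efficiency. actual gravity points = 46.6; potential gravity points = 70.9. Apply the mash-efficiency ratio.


efficiency = actual / potential × 100
efficiency = 46.6 / 70.9 × 100

65.7264 %


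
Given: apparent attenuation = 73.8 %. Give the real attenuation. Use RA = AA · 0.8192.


RA = 73.8 · 0.8192

60.4570 %


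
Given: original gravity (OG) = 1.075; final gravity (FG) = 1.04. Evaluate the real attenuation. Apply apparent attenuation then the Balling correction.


AA = (OG−FG)/(OG−1)·100;  RA = AA·0.8192
AA = (1.075 − 1.04)/(1.075 − 1)·100 = 46.6667
RA = 46.6667·0.8192

38.2293 %


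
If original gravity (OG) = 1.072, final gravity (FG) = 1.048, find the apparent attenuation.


AA = (OG − FG)/(OG − 1) · 100
AA = (1.072 − 1.048)/(1.072 − 1) · 100

33.3333 %


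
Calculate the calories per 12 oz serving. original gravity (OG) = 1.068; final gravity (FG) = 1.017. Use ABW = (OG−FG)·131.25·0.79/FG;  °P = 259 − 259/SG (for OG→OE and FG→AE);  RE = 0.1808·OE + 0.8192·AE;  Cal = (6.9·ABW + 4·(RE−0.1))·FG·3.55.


ABW = (1.068 − 1.017)·131.25·0.79/1.017 = 5.1997
OE = 259 − 259/1.068 = 16.4906 °P
AE = 259 − 259/1.017 = 4.3294 °P
RE = 0.1808·16.4906 + 0.8192·4.3294 = 6.5282 °P
Cal = (6.9·5.1997 + 4·(6.5282−0.1))·1.017·3.55

222.3626 kcal


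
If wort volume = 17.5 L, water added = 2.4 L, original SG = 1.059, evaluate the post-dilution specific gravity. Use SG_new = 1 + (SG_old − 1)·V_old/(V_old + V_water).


pts = (1.059 − 1)·1000·17.5/(17.5 + 2.4) = 51.8844
SG_new = 1 + 51.8844/1000

1.0519


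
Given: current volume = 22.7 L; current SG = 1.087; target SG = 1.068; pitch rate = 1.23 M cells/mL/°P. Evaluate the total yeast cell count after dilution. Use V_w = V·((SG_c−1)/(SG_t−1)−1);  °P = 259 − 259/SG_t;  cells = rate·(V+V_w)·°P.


V_w = 22.7·((1.087−1)/(1.068−1)−1) = 6.3426
V_final = 22.7 + 6.3426 = 29.0426
°P = 259 − 259/1.068 = 16.4906
cells = 1.23·29.0426·16.4906

589.0860 billion cells


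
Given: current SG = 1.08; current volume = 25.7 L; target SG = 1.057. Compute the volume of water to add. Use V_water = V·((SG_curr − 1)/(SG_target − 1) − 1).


V_water = 25.7·((1.08 − 1)/(1.057 − 1) − 1)

10.3702 L


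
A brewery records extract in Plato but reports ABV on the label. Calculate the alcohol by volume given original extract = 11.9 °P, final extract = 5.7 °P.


SG = 259/(259 − P);  ABV = (OG − FG)·131.25
OG = 259/(259 − 11.9) = 1.0482
FG = 259/(259 − 5.7) = 1.0225
ABV = (1.0482 − 1.0225)·131.25

3.3673 % ABV


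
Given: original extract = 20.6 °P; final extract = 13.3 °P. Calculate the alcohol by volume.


SG = 259/(259 − P);  ABV = (OG − FG)·131.25
OG = 259/(259 − 20.6) = 1.0864
FG = 259/(259 − 13.3) = 1.0541
ABV = (1.0864 − 1.0541)·131.25

4.2365 % ABV


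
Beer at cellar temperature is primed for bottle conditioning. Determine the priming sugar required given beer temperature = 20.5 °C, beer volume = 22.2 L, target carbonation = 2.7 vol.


residual = 14.695·(0.01821 + 0.09011·e^(−0.04·T));  sugar = (target − residual)·4.0·V
residual = 14.695·(0.01821 + 0.09011·e^(−0.04·20.5)) = 0.8508
sugar = (2.7 − 0.8508)·4.0·22.2

164.2089 g


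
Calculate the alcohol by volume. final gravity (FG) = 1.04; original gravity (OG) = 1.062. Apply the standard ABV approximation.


ABV = (OG − FG) · 131.25
ABV = (1.062 − 1.04) · 131.25

2.8875 % ABV


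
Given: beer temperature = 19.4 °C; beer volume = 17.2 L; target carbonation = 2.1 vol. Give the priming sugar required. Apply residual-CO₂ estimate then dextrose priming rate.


residual = 14.695·(0.01821 + 0.09011·e^(−0.04·T));  sugar = (target − residual)·4.0·V
residual = 14.695·(0.01821 + 0.09011·e^(−0.04·19.4)) = 0.8770
sugar = (2.1 − 0.8770)·4.0·17.2

84.1400 g


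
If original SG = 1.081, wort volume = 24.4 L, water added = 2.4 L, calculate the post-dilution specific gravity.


SG_new = 1 + (SG_old − 1)·V_old/(V_old + V_water)
pts = (1.081 − 1)·1000·24.4/(24.4 + 2.4) = 73.7463
SG_new = 1 + 73.7463/1000

1.0737


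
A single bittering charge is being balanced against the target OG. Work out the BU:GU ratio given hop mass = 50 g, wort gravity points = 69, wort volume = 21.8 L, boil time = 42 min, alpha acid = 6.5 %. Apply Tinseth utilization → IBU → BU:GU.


U = 1.65·0.000125^(GP/1000)·(1−e^(−0.04t))/4.15;  IBU = (α/100)·m·U·1000/V;  BU:GU = IBU/GP
U = 1.65·0.000125^(69/1000)·(1−e^(−0.04·42))/4.15 = 0.1740
IBU = (6.5/100)·50·0.1740·1000/21.8 = 25.9403
BU:GU = 25.9403/69

0.3759


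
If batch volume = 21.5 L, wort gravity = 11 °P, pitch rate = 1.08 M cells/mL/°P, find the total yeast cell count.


cells (billions) = rate · V_L · °P
cells = 1.08 · 21.5 · 11

255.4200 billion cells


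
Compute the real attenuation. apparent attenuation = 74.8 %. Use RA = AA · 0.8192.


RA = 74.8 · 0.8192

61.2762 %


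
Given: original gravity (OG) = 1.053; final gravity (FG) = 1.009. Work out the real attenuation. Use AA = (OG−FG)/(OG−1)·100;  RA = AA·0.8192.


AA = (1.053 − 1.009)/(1.053 − 1)·100 = 83.0189
RA = 83.0189·0.8192

68.0091 %


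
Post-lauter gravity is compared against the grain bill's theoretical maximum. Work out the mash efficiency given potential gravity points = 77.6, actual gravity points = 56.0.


efficiency = actual / potential × 100
efficiency = 56.0 / 77.6 × 100

72.1649 %


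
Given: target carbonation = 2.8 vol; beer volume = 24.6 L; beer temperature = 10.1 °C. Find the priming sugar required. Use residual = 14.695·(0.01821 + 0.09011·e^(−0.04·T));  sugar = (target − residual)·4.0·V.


residual = 14.695·(0.01821 + 0.09011·e^(−0.04·10.1)) = 1.1517
sugar = (2.8 − 1.1517)·4.0·24.6

162.1959 g


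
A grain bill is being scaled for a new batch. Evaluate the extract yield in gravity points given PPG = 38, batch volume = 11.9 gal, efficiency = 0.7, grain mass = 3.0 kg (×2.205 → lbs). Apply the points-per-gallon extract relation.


points = lbs × PPG × eff / vol
lbs = 3.0 × 2.205 = 6.6150
points = 6.6150 × 38 × 0.7 / 11.9

14.7865 points


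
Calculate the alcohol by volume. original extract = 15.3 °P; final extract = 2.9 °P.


SG = 259/(259 − P);  ABV = (OG − FG)·131.25
OG = 259/(259 − 15.3) = 1.0628
FG = 259/(259 − 2.9) = 1.0113
ABV = (1.0628 − 1.0113)·131.25

6.7539 % ABV


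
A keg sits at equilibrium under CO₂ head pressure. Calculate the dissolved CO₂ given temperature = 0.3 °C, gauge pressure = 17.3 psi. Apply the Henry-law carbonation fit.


vols = (P + 14.695)·(0.01821 + 0.09011·e^(−0.04·T))
vols = (17.3 + 14.695)·(0.01821 + 0.09011·e^(−0.04·0.3))

3.4313 volumes


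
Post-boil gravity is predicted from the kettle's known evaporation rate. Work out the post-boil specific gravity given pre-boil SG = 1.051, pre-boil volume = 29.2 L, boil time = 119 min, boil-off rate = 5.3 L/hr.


V_post = V_pre − rate·(t/60);  SG_post = 1 + (SG_pre−1)·V_pre/V_post
V_post = 29.2 − 5.3·(119/60) = 18.6883
SG_post = 1 + (1.051 − 1)·29.2/18.6883

1.0797


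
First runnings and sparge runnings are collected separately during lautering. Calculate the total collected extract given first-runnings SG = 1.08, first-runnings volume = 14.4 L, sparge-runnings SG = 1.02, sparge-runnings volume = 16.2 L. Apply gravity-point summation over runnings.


total = Σ (SG_i − 1)·1000·V_i
first = (1.08 − 1)·1000·14.4 = 1152.0000
sparge = (1.02 − 1)·1000·16.2 = 324.0000
total = 1152.0000 + 324.0000

1476.0000 gravity·L


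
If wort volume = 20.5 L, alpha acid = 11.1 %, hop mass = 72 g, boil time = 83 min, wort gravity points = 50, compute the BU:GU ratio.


U = 1.65·0.000125^(GP/1000)·(1−e^(−0.04t))/4.15;  IBU = (α/100)·m·U·1000/V;  BU:GU = IBU/GP
U = 1.65·0.000125^(50/1000)·(1−e^(−0.04·83))/4.15 = 0.2445
IBU = (11.1/100)·72·0.2445·1000/20.5 = 95.3216
BU:GU = 95.3216/50

1.9064


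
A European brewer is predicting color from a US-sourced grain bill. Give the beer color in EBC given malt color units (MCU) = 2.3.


SRM = 1.4922·MCU^0.6859;  EBC = SRM·1.97
SRM = 1.4922·2.3^0.6859 = 2.6420
EBC = 2.6420·1.97

5.2048 EBC


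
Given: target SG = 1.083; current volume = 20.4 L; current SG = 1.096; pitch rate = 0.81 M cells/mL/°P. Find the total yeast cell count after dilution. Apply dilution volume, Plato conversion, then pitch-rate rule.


V_w = V·((SG_c−1)/(SG_t−1)−1);  °P = 259 − 259/SG_t;  cells = rate·(V+V_w)·°P
V_w = 20.4·((1.096−1)/(1.083−1)−1) = 3.1952
V_final = 20.4 + 3.1952 = 23.5952
°P = 259 − 259/1.083 = 19.8495
cells = 0.81·23.5952·19.8495

379.3654 billion cells


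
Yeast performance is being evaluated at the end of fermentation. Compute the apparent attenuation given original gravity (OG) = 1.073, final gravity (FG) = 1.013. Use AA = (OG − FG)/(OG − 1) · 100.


AA = (1.073 − 1.013)/(1.073 − 1) · 100

82.1918 %


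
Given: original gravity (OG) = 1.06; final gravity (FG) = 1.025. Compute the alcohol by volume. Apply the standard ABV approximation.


ABV = (OG − FG) · 131.25
ABV = (1.06 − 1.025) · 131.25

4.5938 % ABV


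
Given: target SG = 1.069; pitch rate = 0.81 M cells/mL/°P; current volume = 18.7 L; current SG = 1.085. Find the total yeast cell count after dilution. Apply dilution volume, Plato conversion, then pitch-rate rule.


V_w = V·((SG_c−1)/(SG_t−1)−1);  °P = 259 − 259/SG_t;  cells = rate·(V+V_w)·°P
V_w = 18.7·((1.085−1)/(1.069−1)−1) = 4.3362
V_final = 18.7 + 4.3362 = 23.0362
°P = 259 − 259/1.069 = 16.7175
cells = 0.81·23.0362·16.7175

311.9375 billion cells


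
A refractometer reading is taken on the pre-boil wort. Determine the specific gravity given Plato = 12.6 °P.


SG = 259/(259 − P)
SG = 259/(259 − 12.6)

1.0511


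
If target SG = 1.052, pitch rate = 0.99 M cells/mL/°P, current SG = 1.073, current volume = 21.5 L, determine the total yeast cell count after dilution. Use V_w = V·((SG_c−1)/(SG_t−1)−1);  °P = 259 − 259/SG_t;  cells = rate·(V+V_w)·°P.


V_w = 21.5·((1.073−1)/(1.052−1)−1) = 8.6827
V_final = 21.5 + 8.6827 = 30.1827
°P = 259 − 259/1.052 = 12.8023
cells = 0.99·30.1827·12.8023

382.5432 billion cells


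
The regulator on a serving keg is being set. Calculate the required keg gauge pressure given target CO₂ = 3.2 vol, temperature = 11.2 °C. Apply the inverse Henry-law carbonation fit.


psi = vols/(0.01821 + 0.09011·e^(−0.04·T)) − 14.695
psi = 3.2/(0.01821 + 0.09011·e^(−0.04·11.2)) − 14.695

27.5316 psi


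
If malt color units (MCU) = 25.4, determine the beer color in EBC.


SRM = 1.4922·MCU^0.6859;  EBC = SRM·1.97
SRM = 1.4922·25.4^0.6859 = 13.7215
EBC = 13.7215·1.97

27.0314 EBC


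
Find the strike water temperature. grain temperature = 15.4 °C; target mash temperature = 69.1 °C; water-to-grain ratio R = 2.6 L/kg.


T_strike = (0.41/R)·(T_mash − T_grain) + T_mash
T_strike = (0.41/2.6)·(69.1 − 15.4) + 69.1

77.5681 °C


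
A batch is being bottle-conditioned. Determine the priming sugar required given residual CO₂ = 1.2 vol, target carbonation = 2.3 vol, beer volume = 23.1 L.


sugar = (target − residual)·4.0·V
sugar = (2.3 − 1.2)·4.0·23.1

101.6400 g


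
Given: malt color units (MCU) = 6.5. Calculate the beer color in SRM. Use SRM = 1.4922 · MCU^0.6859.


SRM = 1.4922 · 6.5^0.6859

5.3877 SRM


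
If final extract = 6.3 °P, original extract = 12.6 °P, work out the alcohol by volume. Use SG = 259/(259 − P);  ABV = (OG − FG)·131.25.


OG = 259/(259 − 12.6) = 1.0511
FG = 259/(259 − 6.3) = 1.0249
ABV = (1.0511 − 1.0249)·131.25

3.4395 % ABV


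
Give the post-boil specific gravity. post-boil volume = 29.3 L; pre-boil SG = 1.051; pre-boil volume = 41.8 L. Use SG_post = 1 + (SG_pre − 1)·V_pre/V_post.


pts_pre = (1.051 − 1)·1000 = 51.0000
pts_post = 51.0000·41.8/29.3 = 72.7577
SG_post = 1 + 72.7577/1000

1.0728


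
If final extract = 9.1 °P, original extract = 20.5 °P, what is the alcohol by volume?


SG = 259/(259 − P);  ABV = (OG − FG)·131.25
OG = 259/(259 − 20.5) = 1.0860
FG = 259/(259 − 9.1) = 1.0364
ABV = (1.0860 − 1.0364)·131.25

6.5020 % ABV


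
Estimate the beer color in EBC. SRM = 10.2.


EBC = SRM · 1.97
EBC = 10.2 · 1.97

20.0940 EBC


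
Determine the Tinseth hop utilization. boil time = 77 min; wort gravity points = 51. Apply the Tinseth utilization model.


U = 1.65·0.000125^(GP/1000) · (1 − e^(−0.04·t))/4.15
bigness = 1.65·0.000125^(51/1000) = 1.0433
boil_factor = (1 − e^(−0.04·77))/4.15 = 0.2299
U = 1.0433 · 0.2299

0.2399


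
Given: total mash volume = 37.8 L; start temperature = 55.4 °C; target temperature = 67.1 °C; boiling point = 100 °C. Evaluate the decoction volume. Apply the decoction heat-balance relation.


V_dec = V_total·(T_target − T_start)/(T_boil − T_start)
V_dec = 37.8·(67.1 − 55.4)/(100 − 55.4)

9.9161 L


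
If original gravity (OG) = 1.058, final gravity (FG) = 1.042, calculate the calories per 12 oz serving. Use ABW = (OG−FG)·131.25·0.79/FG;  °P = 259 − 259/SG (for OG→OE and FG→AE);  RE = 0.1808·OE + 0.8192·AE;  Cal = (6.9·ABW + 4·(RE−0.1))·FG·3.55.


ABW = (1.058 − 1.042)·131.25·0.79/1.042 = 1.5921
OE = 259 − 259/1.058 = 14.1985 °P
AE = 259 − 259/1.042 = 10.4395 °P
RE = 0.1808·14.1985 + 0.8192·10.4395 = 11.1192 °P
Cal = (6.9·1.5921 + 4·(11.1192−0.1))·1.042·3.55

203.6811 kcal


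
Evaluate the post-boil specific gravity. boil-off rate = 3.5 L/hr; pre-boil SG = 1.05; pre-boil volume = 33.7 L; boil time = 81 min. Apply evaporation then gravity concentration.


V_post = V_pre − rate·(t/60);  SG_post = 1 + (SG_pre−1)·V_pre/V_post
V_post = 33.7 − 3.5·(81/60) = 28.9750
SG_post = 1 + (1.05 − 1)·33.7/28.9750

1.0582


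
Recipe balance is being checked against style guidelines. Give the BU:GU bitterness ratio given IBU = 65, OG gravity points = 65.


BU:GU = IBU / OG_points
BU:GU = 65 / 65

1.0000


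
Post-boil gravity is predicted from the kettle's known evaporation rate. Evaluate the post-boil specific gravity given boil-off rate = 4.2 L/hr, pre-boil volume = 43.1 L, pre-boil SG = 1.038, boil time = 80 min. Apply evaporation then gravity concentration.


V_post = V_pre − rate·(t/60);  SG_post = 1 + (SG_pre−1)·V_pre/V_post
V_post = 43.1 − 4.2·(80/60) = 37.5000
SG_post = 1 + (1.038 − 1)·43.1/37.5000

1.0437


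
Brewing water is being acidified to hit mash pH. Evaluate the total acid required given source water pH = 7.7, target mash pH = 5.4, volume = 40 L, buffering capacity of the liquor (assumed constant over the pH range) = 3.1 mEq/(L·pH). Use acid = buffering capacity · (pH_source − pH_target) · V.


acid = 3.1 · (7.7 − 5.4) · 40

285.2000 mEq


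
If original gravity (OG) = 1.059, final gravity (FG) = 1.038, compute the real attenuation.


AA = (OG−FG)/(OG−1)·100;  RA = AA·0.8192
AA = (1.059 − 1.038)/(1.059 − 1)·100 = 35.5932
RA = 35.5932·0.8192

29.1580 %


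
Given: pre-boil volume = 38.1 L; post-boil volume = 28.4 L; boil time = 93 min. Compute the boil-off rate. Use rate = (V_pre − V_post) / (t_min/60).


rate = (38.1 − 28.4) / (93/60)

6.2581 L/hr


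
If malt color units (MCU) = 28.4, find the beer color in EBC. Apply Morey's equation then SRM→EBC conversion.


SRM = 1.4922·MCU^0.6859;  EBC = SRM·1.97
SRM = 1.4922·28.4^0.6859 = 14.8135
EBC = 14.8135·1.97

29.1826 EBC


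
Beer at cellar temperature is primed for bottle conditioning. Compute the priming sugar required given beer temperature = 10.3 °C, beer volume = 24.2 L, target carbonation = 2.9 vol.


residual = 14.695·(0.01821 + 0.09011·e^(−0.04·T));  sugar = (target − residual)·4.0·V
residual = 14.695·(0.01821 + 0.09011·e^(−0.04·10.3)) = 1.1446
sugar = (2.9 − 1.1446)·4.0·24.2

169.9204 g


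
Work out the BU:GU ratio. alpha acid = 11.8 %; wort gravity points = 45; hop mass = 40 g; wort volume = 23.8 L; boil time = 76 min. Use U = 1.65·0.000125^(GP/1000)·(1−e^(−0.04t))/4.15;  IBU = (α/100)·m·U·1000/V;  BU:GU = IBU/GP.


U = 1.65·0.000125^(45/1000)·(1−e^(−0.04·76))/4.15 = 0.2526
IBU = (11.8/100)·40·0.2526·1000/23.8 = 50.1042
BU:GU = 50.1042/45

1.1134


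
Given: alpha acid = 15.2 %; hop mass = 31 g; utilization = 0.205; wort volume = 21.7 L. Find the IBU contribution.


IBU = (α/100)·mass·U·1000 / V
IBU = (15.2/100)·31·0.205·1000 / 21.7

44.5143 IBU


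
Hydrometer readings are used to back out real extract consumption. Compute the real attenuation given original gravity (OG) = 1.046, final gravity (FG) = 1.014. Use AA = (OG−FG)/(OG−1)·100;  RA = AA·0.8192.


AA = (1.046 − 1.014)/(1.046 − 1)·100 = 69.5652
RA = 69.5652·0.8192

56.9878 %


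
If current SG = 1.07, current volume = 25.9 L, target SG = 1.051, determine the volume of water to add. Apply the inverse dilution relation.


V_water = V·((SG_curr − 1)/(SG_target − 1) − 1)
V_water = 25.9·((1.07 − 1)/(1.051 − 1) − 1)

9.6490 L


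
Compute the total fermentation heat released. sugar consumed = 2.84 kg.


Q = m_sugar · 590 kJ/kg
Q = 2.84 · 590

1675.6000 kJ


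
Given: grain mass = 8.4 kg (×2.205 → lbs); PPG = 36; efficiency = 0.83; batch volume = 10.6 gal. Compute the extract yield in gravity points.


points = lbs × PPG × eff / vol
lbs = 8.4 × 2.205 = 18.5220
points = 18.5220 × 36 × 0.83 / 10.6

52.2111 points


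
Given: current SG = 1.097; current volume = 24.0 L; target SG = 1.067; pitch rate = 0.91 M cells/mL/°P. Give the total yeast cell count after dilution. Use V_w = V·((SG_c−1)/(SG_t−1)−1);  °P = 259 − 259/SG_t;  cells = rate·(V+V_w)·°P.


V_w = 24.0·((1.097−1)/(1.067−1)−1) = 10.7463
V_final = 24.0 + 10.7463 = 34.7463
°P = 259 − 259/1.067 = 16.2634
cells = 0.91·34.7463·16.2634

514.2327 billion cells


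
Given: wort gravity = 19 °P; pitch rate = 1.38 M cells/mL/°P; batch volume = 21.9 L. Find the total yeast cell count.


cells (billions) = rate · V_L · °P
cells = 1.38 · 21.9 · 19

574.2180 billion cells


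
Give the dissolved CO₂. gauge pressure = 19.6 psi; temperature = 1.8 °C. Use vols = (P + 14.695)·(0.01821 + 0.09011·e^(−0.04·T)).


vols = (19.6 + 14.695)·(0.01821 + 0.09011·e^(−0.04·1.8))

3.5002 volumes


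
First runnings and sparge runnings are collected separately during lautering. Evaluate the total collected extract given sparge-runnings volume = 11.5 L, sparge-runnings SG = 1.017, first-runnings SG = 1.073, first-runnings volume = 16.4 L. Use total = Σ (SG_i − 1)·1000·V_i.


first = (1.073 − 1)·1000·16.4 = 1197.2000
sparge = (1.017 − 1)·1000·11.5 = 195.5000
total = 1197.2000 + 195.5000

1392.7000 gravity·L


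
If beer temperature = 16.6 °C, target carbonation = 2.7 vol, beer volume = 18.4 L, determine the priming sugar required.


residual = 14.695·(0.01821 + 0.09011·e^(−0.04·T));  sugar = (target − residual)·4.0·V
residual = 14.695·(0.01821 + 0.09011·e^(−0.04·16.6)) = 0.9493
sugar = (2.7 − 0.9493)·4.0·18.4

128.8544 g


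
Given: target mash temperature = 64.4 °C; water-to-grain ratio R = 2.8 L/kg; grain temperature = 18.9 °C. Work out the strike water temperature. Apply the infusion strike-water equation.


T_strike = (0.41/R)·(T_mash − T_grain) + T_mash
T_strike = (0.41/2.8)·(64.4 − 18.9) + 64.4

71.0625 °C


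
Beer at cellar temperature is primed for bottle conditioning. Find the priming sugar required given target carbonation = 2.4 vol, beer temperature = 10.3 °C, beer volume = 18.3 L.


residual = 14.695·(0.01821 + 0.09011·e^(−0.04·T));  sugar = (target − residual)·4.0·V
residual = 14.695·(0.01821 + 0.09011·e^(−0.04·10.3)) = 1.1446
sugar = (2.4 − 1.1446)·4.0·18.3

91.8936 g
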